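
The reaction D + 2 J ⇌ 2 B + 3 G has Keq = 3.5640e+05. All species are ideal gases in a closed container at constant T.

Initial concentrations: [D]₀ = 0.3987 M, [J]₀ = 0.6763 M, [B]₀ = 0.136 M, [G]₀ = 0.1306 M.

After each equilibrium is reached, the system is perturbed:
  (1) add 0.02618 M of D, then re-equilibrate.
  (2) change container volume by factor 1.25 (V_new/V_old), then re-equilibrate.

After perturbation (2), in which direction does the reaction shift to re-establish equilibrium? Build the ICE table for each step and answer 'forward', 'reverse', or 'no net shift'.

Q₀ = 2.2593e-04 vs Keq = 3.5640e+05 ⇒ Q<K, forward
Step 1:
                   D          J          B          G
  init        0.3987     0.6763      0.136     0.1306
  Δ          -0.3349    -0.6698     0.6698      1.005
  eq         0.06378   0.006466     0.8058      1.135
  solve Keq expr → x = 0.3349; check Q = 3.5640e+05
Then add 0.02618 M of D.
Step 2:
                   D          J          B          G
  init       0.08996   0.006466     0.8058      1.135
  Δ       -4.9452e-04 -9.8904e-04 9.8904e-04   0.001484
  eq         0.08947   0.005477     0.8068      1.137
  solve Keq expr → x = 4.9452e-04; check Q = 3.5640e+05
Then change container volume by factor 1.25 (V_new/V_old).
Step 3:
                   D          J          B          G
  init       0.07157   0.004381     0.6455     0.9095
  Δ       -4.2685e-04 -8.5369e-04 8.5369e-04   0.001281
  eq         0.07115   0.003528     0.6463     0.9107
  solve Keq expr → x = 4.2685e-04; check Q = 3.5640e+05

Direction: forward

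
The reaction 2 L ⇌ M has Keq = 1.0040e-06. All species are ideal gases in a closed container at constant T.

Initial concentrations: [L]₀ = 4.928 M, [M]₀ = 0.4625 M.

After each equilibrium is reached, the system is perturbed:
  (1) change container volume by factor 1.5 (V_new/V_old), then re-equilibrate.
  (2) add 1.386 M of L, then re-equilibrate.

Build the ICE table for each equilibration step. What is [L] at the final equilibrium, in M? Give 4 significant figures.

[L]_eq = 5.288 M

Q₀ = 0.01904 vs Keq = 1.0040e-06 ⇒ Q>K, reverse
Step 1:
                   L          M
  init         4.928     0.4625
  Δ           0.9249    -0.4625
  eq           5.853 3.4394e-05
  solve Keq expr → x = -0.4625; check Q = 1.0040e-06
Then change container volume by factor 1.5 (V_new/V_old).
Step 2:
                   L          M
  init         3.902 2.2929e-05
  Δ       1.5286e-05 -7.6430e-06
  eq           3.902 1.5286e-05
  solve Keq expr → x = -7.6430e-06; check Q = 1.0040e-06
Then add 1.386 M of L.
Step 3:
                   L          M
  init         5.288 1.5286e-05
  Δ       -2.5576e-05 1.2788e-05
  eq           5.288 2.8074e-05
  solve Keq expr → x = 1.2788e-05; check Q = 1.0040e-06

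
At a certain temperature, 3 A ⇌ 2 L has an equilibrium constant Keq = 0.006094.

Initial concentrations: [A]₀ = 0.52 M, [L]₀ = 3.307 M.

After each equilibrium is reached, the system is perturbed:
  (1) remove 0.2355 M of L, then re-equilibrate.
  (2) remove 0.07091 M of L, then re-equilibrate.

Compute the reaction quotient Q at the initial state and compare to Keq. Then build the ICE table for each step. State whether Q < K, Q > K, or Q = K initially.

Q₀ = 77.78; Q > K (proceeds reverse)

Q₀ = 77.78 vs Keq = 0.006094 ⇒ Q>K, reverse
Step 1:
                  A         L
  I            0.52     3.307
  C            3.88    -2.587
  E             4.4    0.7205
  solve Keq expr → x = -1.293; check Q = 0.006094
Then remove 0.2355 M of L.
Step 2:
                  A         L
  I             4.4     0.485
  C         -0.2592    0.1728
  E           4.141    0.6577
  solve Keq expr → x = 0.08639; check Q = 0.006094
Then remove 0.07091 M of L.
Step 3:
                  A         L
  I           4.141    0.5868
  C        -0.07846    0.0523
  E           4.062    0.6391
  solve Keq expr → x = 0.02615; check Q = 0.006094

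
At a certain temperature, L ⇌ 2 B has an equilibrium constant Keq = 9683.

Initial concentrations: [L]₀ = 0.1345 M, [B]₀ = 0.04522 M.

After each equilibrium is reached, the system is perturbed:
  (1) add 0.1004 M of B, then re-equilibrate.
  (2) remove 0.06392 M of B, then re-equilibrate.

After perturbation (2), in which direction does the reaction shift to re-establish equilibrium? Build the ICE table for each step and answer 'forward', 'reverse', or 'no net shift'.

Q₀ = 0.0152 vs Keq = 9683 ⇒ Q<K, forward
Step 1:
                   L          B
  I           0.1345    0.04522
  C          -0.1345      0.269
  E       1.0195e-05     0.3142
  solve Keq expr → x = 0.1345; check Q = 9683
Then add 0.1004 M of B.
Step 2:
                   L          B
  I       1.0195e-05     0.4146
  C       7.5554e-06 -1.5111e-05
  E       1.7751e-05     0.4146
  solve Keq expr → x = -7.5554e-06; check Q = 9683
Then remove 0.06392 M of B.
Step 3:
                   L          B
  I       1.7751e-05     0.3507
  C       -5.0509e-06 1.0102e-05
  E       1.2700e-05     0.3507
  solve Keq expr → x = 5.0509e-06; check Q = 9683

Direction: forward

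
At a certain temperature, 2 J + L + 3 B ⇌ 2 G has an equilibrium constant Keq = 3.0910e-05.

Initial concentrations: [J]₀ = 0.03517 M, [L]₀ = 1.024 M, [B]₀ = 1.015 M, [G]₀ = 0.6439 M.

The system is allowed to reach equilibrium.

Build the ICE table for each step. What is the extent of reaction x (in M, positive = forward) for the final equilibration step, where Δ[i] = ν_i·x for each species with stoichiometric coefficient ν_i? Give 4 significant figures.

x = -0.316 M

Q₀ = 313 vs Keq = 3.0910e-05 ⇒ Q>K, reverse
Step 1:
                  J         L         B         G
  I         0.03517     1.024     1.015    0.6439
  C          0.6321     0.316    0.9481   -0.6321
  E          0.6673      1.34     1.963   0.01181
  solve Keq expr → x = -0.316; check Q = 3.0910e-05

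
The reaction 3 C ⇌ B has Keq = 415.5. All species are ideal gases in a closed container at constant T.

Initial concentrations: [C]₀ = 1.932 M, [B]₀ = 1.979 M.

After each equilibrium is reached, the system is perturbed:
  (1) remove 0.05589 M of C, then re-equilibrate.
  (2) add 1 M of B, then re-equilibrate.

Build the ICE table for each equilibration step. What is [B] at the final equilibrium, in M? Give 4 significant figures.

[B]_eq = 3.536 M

Q₀ = 0.2744 vs Keq = 415.5 ⇒ Q<K, forward
Step 1:
                   C          B
  Initial      1.932      1.979
  Change      -1.749     0.5829
  Equil       0.1834      2.562
  solve Keq expr → x = 0.5829; check Q = 415.5
Then remove 0.05589 M of C.
Step 2:
                   C          B
  Initial     0.1275      2.562
  Change     0.05545   -0.01848
  Equil       0.1829      2.543
  solve Keq expr → x = -0.01848; check Q = 415.5
Then add 1 M of B.
Step 3:
                   C          B
  Initial     0.1829      3.543
  Change     0.02124  -0.007081
  Equil       0.2042      3.536
  solve Keq expr → x = -0.007081; check Q = 415.5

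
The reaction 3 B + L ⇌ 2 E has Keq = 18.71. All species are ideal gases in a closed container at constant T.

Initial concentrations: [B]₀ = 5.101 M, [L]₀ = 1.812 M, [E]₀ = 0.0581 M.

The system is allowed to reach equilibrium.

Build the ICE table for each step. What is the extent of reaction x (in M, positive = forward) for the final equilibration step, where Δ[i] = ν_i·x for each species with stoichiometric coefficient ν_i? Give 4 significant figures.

Q₀ = 1.4036e-05 vs Keq = 18.71 ⇒ Q<K, forward
Step 1:
                  B         L         E
  I           5.101     1.812    0.0581
  C          -4.116    -1.372     2.744
  E          0.9845    0.4398     2.802
  solve Keq expr → x = 1.372; check Q = 18.71

x = 1.372 M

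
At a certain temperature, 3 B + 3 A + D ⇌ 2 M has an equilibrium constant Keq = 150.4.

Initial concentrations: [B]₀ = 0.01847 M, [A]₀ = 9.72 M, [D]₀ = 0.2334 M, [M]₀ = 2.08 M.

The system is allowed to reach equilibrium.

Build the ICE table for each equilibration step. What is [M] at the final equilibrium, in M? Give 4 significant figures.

Q₀ = 3204 vs Keq = 150.4 ⇒ Q>K, reverse
Step 1:
                    B           A           D           M
  Initial     0.01847        9.72      0.2334        2.08
  Change      0.03148     0.03148     0.01049    -0.02099
  Equil       0.04995       9.751      0.2439       2.059
  solve Keq expr → x = -0.01049; check Q = 150.4

[M]_eq = 2.059 M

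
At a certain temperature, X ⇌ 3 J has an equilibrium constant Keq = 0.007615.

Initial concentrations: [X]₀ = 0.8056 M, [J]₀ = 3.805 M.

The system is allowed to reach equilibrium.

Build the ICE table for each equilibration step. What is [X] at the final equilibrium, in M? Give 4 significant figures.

[X]_eq = 1.991 M

Q₀ = 68.38 vs Keq = 0.007615 ⇒ Q>K, reverse
Step 1:
                  X         J
  init       0.8056     3.805
  Δ           1.186    -3.557
  eq          1.991    0.2475
  solve Keq expr → x = -1.186; check Q = 0.007615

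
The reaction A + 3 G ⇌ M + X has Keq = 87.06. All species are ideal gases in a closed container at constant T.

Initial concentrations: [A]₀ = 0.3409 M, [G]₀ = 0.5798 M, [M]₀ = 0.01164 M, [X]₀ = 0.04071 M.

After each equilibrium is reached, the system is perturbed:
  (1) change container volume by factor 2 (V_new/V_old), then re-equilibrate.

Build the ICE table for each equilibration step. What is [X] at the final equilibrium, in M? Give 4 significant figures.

[X]_eq = 0.08732 M

Q₀ = 0.007132 vs Keq = 87.06 ⇒ Q<K, forward
Step 1:
                    A           G           M           X
  Initial      0.3409      0.5798     0.01164     0.04071
  Change      -0.1519     -0.4556      0.1519      0.1519
  Equil         0.189      0.1242      0.1635      0.1926
  solve Keq expr → x = 0.1519; check Q = 87.06
Then change container volume by factor 2 (V_new/V_old).
Step 2:
                    A           G           M           X
  Initial     0.09451     0.06208     0.08176      0.0963
  Change      0.00898     0.02694    -0.00898    -0.00898
  Equil        0.1035     0.08902     0.07278     0.08732
  solve Keq expr → x = -0.00898; check Q = 87.06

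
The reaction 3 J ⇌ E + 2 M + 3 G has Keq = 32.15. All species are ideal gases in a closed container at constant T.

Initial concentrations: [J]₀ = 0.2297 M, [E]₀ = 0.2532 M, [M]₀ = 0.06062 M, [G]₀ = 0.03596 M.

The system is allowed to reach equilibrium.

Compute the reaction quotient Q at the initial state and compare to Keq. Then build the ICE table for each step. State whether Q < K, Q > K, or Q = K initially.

Q₀ = 3.5700e-06; Q < K (proceeds forward)

Q₀ = 3.5700e-06 vs Keq = 32.15 ⇒ Q<K, forward
Step 1:
                  J         E         M         G
  I          0.2297    0.2532   0.06062   0.03596
  C         -0.2113   0.07045    0.1409    0.2113
  E         0.01835    0.3236    0.2015    0.2473
  solve Keq expr → x = 0.07045; check Q = 32.15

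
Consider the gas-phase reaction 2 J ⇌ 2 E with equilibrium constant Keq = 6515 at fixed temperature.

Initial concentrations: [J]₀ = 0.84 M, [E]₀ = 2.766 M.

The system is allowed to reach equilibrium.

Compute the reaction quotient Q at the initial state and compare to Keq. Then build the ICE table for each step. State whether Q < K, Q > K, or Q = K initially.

Q₀ = 10.84 vs Keq = 6515 ⇒ Q<K, forward
Step 1:
                  J         E
  Initial      0.84     2.766
  Change    -0.7959    0.7959
  Equil     0.04413     3.562
  solve Keq expr → x = 0.3979; check Q = 6515

Q₀ = 10.84; Q < K (proceeds forward)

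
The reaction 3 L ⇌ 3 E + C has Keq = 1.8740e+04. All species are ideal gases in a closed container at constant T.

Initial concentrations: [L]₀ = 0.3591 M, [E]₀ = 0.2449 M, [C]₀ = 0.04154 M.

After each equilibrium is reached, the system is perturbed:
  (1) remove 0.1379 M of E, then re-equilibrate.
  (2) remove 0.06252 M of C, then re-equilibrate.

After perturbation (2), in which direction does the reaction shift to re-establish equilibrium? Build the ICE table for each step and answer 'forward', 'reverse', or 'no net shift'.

Direction: forward

Q₀ = 0.01318 vs Keq = 1.8740e+04 ⇒ Q<K, forward
Step 1:
                   L          E          C
  init        0.3591     0.2449    0.04154
  Δ          -0.3471     0.3471     0.1157
  eq         0.01203      0.592     0.1572
  solve Keq expr → x = 0.1157; check Q = 1.8740e+04
Then remove 0.1379 M of E.
Step 2:
                   L          E          C
  init       0.01203     0.4541     0.1572
  Δ        -0.002729   0.002729 9.0960e-04
  eq          0.0093     0.4568     0.1581
  solve Keq expr → x = 9.0960e-04; check Q = 1.8740e+04
Then remove 0.06252 M of C.
Step 3:
                   L          E          C
  init        0.0093     0.4568    0.09562
  Δ        -0.001399   0.001399 4.6632e-04
  eq        0.007901     0.4582    0.09609
  solve Keq expr → x = 4.6632e-04; check Q = 1.8740e+04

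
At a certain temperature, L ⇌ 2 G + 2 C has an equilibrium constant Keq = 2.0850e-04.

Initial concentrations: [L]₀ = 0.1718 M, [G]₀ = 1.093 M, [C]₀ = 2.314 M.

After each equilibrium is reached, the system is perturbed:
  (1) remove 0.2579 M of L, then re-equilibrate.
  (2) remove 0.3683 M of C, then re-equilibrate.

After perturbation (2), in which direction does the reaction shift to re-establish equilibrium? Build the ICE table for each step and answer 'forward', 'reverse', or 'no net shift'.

Q₀ = 37.23 vs Keq = 2.0850e-04 ⇒ Q>K, reverse
Step 1:
                   L          G          C
  Initial     0.1718      1.093      2.314
  Change      0.5415     -1.083     -1.083
  Equil       0.7133   0.009908      1.231
  solve Keq expr → x = -0.5415; check Q = 2.0850e-04
Then remove 0.2579 M of L.
Step 2:
                   L          G          C
  Initial     0.4554   0.009908      1.231
  Change  9.8491e-04   -0.00197   -0.00197
  Equil       0.4564   0.007938      1.229
  solve Keq expr → x = -9.8491e-04; check Q = 2.0850e-04
Then remove 0.3683 M of C.
Step 3:
                   L          G          C
  Initial     0.4564   0.007938     0.8606
  Change   -0.001666   0.003333   0.003333
  Equil       0.4548    0.01127      0.864
  solve Keq expr → x = 0.001666; check Q = 2.0850e-04

Direction: forward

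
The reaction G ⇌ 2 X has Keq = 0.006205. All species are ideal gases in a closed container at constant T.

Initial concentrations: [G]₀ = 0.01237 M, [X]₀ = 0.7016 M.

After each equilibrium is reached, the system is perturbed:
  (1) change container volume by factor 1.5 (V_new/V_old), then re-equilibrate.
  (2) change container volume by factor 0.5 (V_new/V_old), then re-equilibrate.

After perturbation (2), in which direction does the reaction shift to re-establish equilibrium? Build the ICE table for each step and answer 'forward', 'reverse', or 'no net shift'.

Q₀ = 39.79 vs Keq = 0.006205 ⇒ Q>K, reverse
Step 1:
                    G           X
  I           0.01237      0.7016
  C            0.3278     -0.6557
  E            0.3402     0.04594
  solve Keq expr → x = -0.3278; check Q = 0.006205
Then change container volume by factor 1.5 (V_new/V_old).
Step 2:
                    G           X
  I            0.2268     0.03063
  C         -0.003305     0.00661
  E            0.2235     0.03724
  solve Keq expr → x = 0.003305; check Q = 0.006205
Then change container volume by factor 0.5 (V_new/V_old).
Step 3:
                    G           X
  I             0.447     0.07448
  C            0.0106    -0.02119
  E            0.4576     0.05329
  solve Keq expr → x = -0.0106; check Q = 0.006205

Direction: reverse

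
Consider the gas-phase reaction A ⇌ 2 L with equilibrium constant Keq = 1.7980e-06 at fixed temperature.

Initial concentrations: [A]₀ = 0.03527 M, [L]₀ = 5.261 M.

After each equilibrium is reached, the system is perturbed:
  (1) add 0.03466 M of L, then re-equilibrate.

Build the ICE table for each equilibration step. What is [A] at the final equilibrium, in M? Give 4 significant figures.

[A]_eq = 2.682 M

Q₀ = 784.7 vs Keq = 1.7980e-06 ⇒ Q>K, reverse
Step 1:
                  A         L
  init      0.03527     5.261
  Δ           2.629    -5.259
  eq          2.665  0.002189
  solve Keq expr → x = -2.629; check Q = 1.7980e-06
Then add 0.03466 M of L.
Step 2:
                  A         L
  init        2.665   0.03685
  Δ         0.01733  -0.03465
  eq          2.682  0.002196
  solve Keq expr → x = -0.01733; check Q = 1.7980e-06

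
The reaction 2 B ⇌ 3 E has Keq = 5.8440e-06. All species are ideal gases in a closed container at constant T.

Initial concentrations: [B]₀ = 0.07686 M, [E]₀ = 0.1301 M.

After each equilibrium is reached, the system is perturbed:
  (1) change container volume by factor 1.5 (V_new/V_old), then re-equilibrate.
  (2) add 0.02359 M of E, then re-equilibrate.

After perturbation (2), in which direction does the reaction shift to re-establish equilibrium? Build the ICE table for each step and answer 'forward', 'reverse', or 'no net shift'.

Direction: reverse

Q₀ = 0.3728 vs Keq = 5.8440e-06 ⇒ Q>K, reverse
Step 1:
                    B           E
  I           0.07686      0.1301
  C           0.08319     -0.1248
  E            0.1601     0.00531
  solve Keq expr → x = -0.0416; check Q = 5.8440e-06
Then change container volume by factor 1.5 (V_new/V_old).
Step 2:
                    B           E
  I            0.1067     0.00354
  C       -3.3584e-04  5.0376e-04
  E            0.1064    0.004044
  solve Keq expr → x = 1.6792e-04; check Q = 5.8440e-06
Then add 0.02359 M of E.
Step 3:
                    B           E
  I            0.1064     0.02763
  C           0.01547    -0.02321
  E            0.1218    0.004427
  solve Keq expr → x = -0.007736; check Q = 5.8440e-06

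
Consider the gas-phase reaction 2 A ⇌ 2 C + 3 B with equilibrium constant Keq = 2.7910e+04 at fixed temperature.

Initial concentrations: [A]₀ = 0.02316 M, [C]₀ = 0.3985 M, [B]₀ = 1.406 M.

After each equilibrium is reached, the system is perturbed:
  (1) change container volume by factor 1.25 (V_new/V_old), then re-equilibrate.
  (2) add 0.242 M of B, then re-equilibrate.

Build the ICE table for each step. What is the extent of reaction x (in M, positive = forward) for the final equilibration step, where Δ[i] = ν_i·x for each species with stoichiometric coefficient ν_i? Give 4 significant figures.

x = -4.0370e-04 M

Q₀ = 822.9 vs Keq = 2.7910e+04 ⇒ Q<K, forward
Step 1:
                   A          C          B
  init       0.02316     0.3985      1.406
  Δ         -0.01887    0.01887     0.0283
  eq        0.004291     0.4174      1.434
  solve Keq expr → x = 0.009434; check Q = 2.7910e+04
Then change container volume by factor 1.25 (V_new/V_old).
Step 2:
                   A          C          B
  init      0.003433     0.3339      1.147
  Δ       -9.6482e-04 9.6482e-04   0.001447
  eq        0.002468     0.3349      1.149
  solve Keq expr → x = 4.8241e-04; check Q = 2.7910e+04
Then add 0.242 M of B.
Step 3:
                   A          C          B
  init      0.002468     0.3349      1.391
  Δ       8.0740e-04 -8.0740e-04  -0.001211
  eq        0.003276     0.3341       1.39
  solve Keq expr → x = -4.0370e-04; check Q = 2.7910e+04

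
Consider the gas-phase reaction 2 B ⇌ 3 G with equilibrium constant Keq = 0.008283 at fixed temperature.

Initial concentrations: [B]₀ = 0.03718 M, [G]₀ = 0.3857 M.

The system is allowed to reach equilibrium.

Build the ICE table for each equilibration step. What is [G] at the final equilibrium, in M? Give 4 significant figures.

Q₀ = 41.51 vs Keq = 0.008283 ⇒ Q>K, reverse
Step 1:
                   B          G
  init       0.03718     0.3857
  Δ           0.2048    -0.3071
  eq          0.2419    0.07856
  solve Keq expr → x = -0.1024; check Q = 0.008283

[G]_eq = 0.07856 M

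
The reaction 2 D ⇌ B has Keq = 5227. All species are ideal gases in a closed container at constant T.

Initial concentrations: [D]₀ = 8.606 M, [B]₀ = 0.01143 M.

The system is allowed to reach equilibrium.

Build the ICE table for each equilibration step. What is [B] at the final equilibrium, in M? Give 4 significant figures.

Q₀ = 1.5433e-04 vs Keq = 5227 ⇒ Q<K, forward
Step 1:
                  D         B
  I           8.606   0.01143
  C          -8.577     4.289
  E         0.02868       4.3
  solve Keq expr → x = 4.289; check Q = 5227

[B]_eq = 4.3 M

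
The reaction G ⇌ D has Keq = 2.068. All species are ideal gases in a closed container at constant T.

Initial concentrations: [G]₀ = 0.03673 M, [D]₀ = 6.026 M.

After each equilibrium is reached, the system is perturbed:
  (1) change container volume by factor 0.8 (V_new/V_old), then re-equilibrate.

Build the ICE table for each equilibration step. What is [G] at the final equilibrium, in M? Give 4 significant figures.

[G]_eq = 2.47 M

Q₀ = 164.1 vs Keq = 2.068 ⇒ Q>K, reverse
Step 1:
                  G         D
  init      0.03673     6.026
  Δ           1.939    -1.939
  eq          1.976     4.087
  solve Keq expr → x = -1.939; check Q = 2.068
Then change container volume by factor 0.8 (V_new/V_old).
Step 2:
                  G         D
  init         2.47     5.108
  Δ               0         0
  eq           2.47     5.108
  solve Keq expr → x = 0; check Q = 2.068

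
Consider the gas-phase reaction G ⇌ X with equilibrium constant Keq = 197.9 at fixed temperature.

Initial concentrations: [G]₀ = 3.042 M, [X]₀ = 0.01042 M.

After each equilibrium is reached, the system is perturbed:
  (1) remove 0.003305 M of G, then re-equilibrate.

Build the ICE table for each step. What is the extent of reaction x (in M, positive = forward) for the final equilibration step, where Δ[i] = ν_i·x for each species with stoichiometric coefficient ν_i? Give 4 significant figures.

x = -0.003288 M

Q₀ = 0.003425 vs Keq = 197.9 ⇒ Q<K, forward
Step 1:
                   G          X
  I            3.042    0.01042
  C           -3.027      3.027
  E          0.01535      3.037
  solve Keq expr → x = 3.027; check Q = 197.9
Then remove 0.003305 M of G.
Step 2:
                   G          X
  I          0.01204      3.037
  C         0.003288  -0.003288
  E          0.01533      3.034
  solve Keq expr → x = -0.003288; check Q = 197.9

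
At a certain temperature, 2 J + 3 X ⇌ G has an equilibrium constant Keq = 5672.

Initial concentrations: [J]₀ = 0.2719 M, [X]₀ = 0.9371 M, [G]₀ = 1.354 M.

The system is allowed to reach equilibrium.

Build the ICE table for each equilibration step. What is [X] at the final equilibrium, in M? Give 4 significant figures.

Q₀ = 22.26 vs Keq = 5672 ⇒ Q<K, forward
Step 1:
                    J           X           G
  Initial      0.2719      0.9371       1.354
  Change      -0.2358     -0.3536      0.1179
  Equil       0.03614      0.5835       1.472
  solve Keq expr → x = 0.1179; check Q = 5672

[X]_eq = 0.5835 M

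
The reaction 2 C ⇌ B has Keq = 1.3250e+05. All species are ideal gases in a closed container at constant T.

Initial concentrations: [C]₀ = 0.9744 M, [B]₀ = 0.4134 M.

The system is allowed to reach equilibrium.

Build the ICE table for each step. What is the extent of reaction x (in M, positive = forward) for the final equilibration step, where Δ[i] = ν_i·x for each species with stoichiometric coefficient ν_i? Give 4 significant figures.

x = 0.4859 M

Q₀ = 0.4354 vs Keq = 1.3250e+05 ⇒ Q<K, forward
Step 1:
                    C           B
  init         0.9744      0.4134
  Δ           -0.9718      0.4859
  eq         0.002605      0.8993
  solve Keq expr → x = 0.4859; check Q = 1.3250e+05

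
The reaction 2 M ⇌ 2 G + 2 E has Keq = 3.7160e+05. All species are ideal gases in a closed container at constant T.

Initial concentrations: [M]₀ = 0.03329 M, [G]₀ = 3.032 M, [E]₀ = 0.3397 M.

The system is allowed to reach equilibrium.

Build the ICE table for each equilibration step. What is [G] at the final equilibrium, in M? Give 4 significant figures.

[G]_eq = 3.063 M

Q₀ = 957.2 vs Keq = 3.7160e+05 ⇒ Q<K, forward
Step 1:
                  M         G         E
  I         0.03329     3.032    0.3397
  C        -0.03142   0.03142   0.03142
  E        0.001865     3.063    0.3711
  solve Keq expr → x = 0.01571; check Q = 3.7160e+05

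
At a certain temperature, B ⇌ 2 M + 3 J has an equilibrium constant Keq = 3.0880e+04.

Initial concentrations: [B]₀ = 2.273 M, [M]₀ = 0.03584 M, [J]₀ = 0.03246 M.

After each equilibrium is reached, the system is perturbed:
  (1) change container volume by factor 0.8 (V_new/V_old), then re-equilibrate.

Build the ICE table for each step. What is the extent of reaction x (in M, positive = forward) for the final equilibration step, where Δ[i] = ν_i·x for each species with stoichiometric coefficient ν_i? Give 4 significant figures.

Q₀ = 1.9328e-08 vs Keq = 3.0880e+04 ⇒ Q<K, forward
Step 1:
                    B           M           J
  I             2.273     0.03584     0.03246
  C            -2.119       4.238       6.356
  E            0.1542       4.273       6.389
  solve Keq expr → x = 2.119; check Q = 3.0880e+04
Then change container volume by factor 0.8 (V_new/V_old).
Step 2:
                    B           M           J
  I            0.1928       5.342       7.986
  C            0.1556     -0.3112     -0.4668
  E            0.3484       5.031       7.519
  solve Keq expr → x = -0.1556; check Q = 3.0880e+04

x = -0.1556 M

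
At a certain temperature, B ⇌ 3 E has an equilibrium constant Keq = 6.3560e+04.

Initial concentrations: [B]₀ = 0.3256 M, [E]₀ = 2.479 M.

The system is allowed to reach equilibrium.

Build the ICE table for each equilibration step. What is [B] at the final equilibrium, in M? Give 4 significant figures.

[B]_eq = 6.4823e-04 M

Q₀ = 46.79 vs Keq = 6.3560e+04 ⇒ Q<K, forward
Step 1:
                    B           E
  Initial      0.3256       2.479
  Change       -0.325      0.9749
  Equil    6.4823e-04       3.454
  solve Keq expr → x = 0.325; check Q = 6.3560e+04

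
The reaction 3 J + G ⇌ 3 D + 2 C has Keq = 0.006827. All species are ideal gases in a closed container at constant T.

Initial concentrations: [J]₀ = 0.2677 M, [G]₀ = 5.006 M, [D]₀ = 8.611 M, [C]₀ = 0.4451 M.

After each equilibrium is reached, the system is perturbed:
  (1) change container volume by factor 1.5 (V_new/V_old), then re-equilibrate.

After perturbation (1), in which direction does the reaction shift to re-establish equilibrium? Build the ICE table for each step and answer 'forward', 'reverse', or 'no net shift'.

Q₀ = 1317 vs Keq = 0.006827 ⇒ Q>K, reverse
Step 1:
                    J           G           D           C
  Initial      0.2677       5.006       8.611      0.4451
  Change       0.6564      0.2188     -0.6564     -0.4376
  Equil        0.9241       5.225       7.955    0.007479
  solve Keq expr → x = -0.2188; check Q = 0.006827
Then change container volume by factor 1.5 (V_new/V_old).
Step 2:
                    J           G           D           C
  Initial      0.6161       3.483       5.303    0.004986
  Change    -0.001639 -5.4644e-04    0.001639    0.001093
  Equil        0.6144       3.483       5.305    0.006079
  solve Keq expr → x = 5.4644e-04; check Q = 0.006827

Direction: forward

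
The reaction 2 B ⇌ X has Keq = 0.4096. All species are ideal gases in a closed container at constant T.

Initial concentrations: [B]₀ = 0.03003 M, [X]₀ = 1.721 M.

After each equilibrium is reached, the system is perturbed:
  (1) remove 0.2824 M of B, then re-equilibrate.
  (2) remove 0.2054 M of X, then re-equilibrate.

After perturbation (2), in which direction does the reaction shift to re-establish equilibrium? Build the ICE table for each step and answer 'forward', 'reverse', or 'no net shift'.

Direction: forward

Q₀ = 1908 vs Keq = 0.4096 ⇒ Q>K, reverse
Step 1:
                    B           X
  I           0.03003       1.721
  C             1.507     -0.7535
  E             1.537      0.9675
  solve Keq expr → x = -0.7535; check Q = 0.4096
Then remove 0.2824 M of B.
Step 2:
                    B           X
  I             1.255      0.9675
  C            0.2006     -0.1003
  E             1.455      0.8673
  solve Keq expr → x = -0.1003; check Q = 0.4096
Then remove 0.2054 M of X.
Step 3:
                    B           X
  I             1.455      0.6619
  C           -0.1252     0.06259
  E              1.33      0.7245
  solve Keq expr → x = 0.06259; check Q = 0.4096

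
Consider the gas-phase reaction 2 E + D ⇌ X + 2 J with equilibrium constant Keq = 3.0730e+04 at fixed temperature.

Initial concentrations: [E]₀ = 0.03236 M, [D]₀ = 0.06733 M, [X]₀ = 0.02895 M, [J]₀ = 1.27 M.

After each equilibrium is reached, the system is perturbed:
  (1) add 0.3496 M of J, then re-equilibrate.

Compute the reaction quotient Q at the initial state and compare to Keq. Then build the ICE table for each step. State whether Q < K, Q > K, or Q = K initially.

Q₀ = 662.3 vs Keq = 3.0730e+04 ⇒ Q<K, forward
Step 1:
                  E         D         X         J
  Initial   0.03236   0.06733   0.02895      1.27
  Change   -0.02587  -0.01294   0.01294   0.02587
  Equil    0.006487   0.05439   0.04189     1.296
  solve Keq expr → x = 0.01294; check Q = 3.0730e+04
Then add 0.3496 M of J.
Step 2:
                  E         D         X         J
  Initial  0.006487   0.05439   0.04189     1.645
  Change   0.001603 8.0175e-04 -8.0175e-04 -0.001603
  Equil    0.008091    0.0552   0.04108     1.644
  solve Keq expr → x = -8.0175e-04; check Q = 3.0730e+04

Q₀ = 662.3; Q < K (proceeds forward)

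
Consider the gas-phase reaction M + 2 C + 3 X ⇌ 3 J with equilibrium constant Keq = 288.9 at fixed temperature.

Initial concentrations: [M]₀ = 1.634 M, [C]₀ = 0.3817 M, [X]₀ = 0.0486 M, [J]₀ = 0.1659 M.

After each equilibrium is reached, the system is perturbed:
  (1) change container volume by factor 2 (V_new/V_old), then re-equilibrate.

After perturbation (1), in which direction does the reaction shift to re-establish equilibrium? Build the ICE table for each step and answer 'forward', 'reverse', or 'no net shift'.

Direction: reverse

Q₀ = 167.1 vs Keq = 288.9 ⇒ Q<K, forward
Step 1:
                  M         C         X         J
  init        1.634    0.3817    0.0486    0.1659
  Δ       -0.002085  -0.00417 -0.006255  0.006255
  eq          1.632    0.3775   0.04235    0.1722
  solve Keq expr → x = 0.002085; check Q = 288.9
Then change container volume by factor 2 (V_new/V_old).
Step 2:
                  M         C         X         J
  init        0.816    0.1888   0.02117   0.08608
  Δ        0.004474  0.008947   0.01342  -0.01342
  eq         0.8204    0.1977   0.03459   0.07266
  solve Keq expr → x = -0.004474; check Q = 288.9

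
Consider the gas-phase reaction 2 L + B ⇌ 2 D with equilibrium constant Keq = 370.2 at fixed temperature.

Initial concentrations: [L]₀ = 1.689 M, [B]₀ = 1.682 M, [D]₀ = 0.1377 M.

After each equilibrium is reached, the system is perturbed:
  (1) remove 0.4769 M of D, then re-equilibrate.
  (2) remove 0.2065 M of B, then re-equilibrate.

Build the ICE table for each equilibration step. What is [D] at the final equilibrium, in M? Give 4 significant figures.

[D]_eq = 1.269 M

Q₀ = 0.003952 vs Keq = 370.2 ⇒ Q<K, forward
Step 1:
                  L         B         D
  I           1.689     1.682    0.1377
  C          -1.593   -0.7967     1.593
  E         0.09562    0.8853     1.731
  solve Keq expr → x = 0.7967; check Q = 370.2
Then remove 0.4769 M of D.
Step 2:
                  L         B         D
  I         0.09562    0.8853     1.254
  C         -0.0245  -0.01225    0.0245
  E         0.07112    0.8731     1.279
  solve Keq expr → x = 0.01225; check Q = 370.2
Then remove 0.2065 M of B.
Step 3:
                  L         B         D
  I         0.07112    0.6666     1.279
  C        0.009394  0.004697 -0.009394
  E         0.08052    0.6713     1.269
  solve Keq expr → x = -0.004697; check Q = 370.2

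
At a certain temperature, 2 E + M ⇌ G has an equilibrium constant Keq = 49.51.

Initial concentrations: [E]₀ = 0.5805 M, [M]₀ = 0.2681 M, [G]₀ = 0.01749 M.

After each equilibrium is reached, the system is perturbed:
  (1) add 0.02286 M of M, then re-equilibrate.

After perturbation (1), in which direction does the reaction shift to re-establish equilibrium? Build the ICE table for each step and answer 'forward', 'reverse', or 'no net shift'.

Q₀ = 0.1936 vs Keq = 49.51 ⇒ Q<K, forward
Step 1:
                    E           M           G
  Initial      0.5805      0.2681     0.01749
  Change      -0.3641      -0.182       0.182
  Equil        0.2164     0.08605      0.1995
  solve Keq expr → x = 0.182; check Q = 49.51
Then add 0.02286 M of M.
Step 2:
                    E           M           G
  Initial      0.2164      0.1089      0.1995
  Change     -0.01405   -0.007027    0.007027
  Equil        0.2024      0.1019      0.2066
  solve Keq expr → x = 0.007027; check Q = 49.51

Direction: forward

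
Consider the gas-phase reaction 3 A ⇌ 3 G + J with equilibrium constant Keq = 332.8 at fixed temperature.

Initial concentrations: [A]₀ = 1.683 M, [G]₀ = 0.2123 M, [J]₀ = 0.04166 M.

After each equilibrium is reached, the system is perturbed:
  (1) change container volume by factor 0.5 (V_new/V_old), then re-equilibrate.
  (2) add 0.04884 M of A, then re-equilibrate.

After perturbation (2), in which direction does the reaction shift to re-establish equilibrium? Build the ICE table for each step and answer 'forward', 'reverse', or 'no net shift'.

Direction: forward

Q₀ = 8.3621e-05 vs Keq = 332.8 ⇒ Q<K, forward
Step 1:
                    A           G           J
  Initial       1.683      0.2123     0.04166
  Change       -1.484       1.484      0.4947
  Equil        0.1989       1.696      0.5364
  solve Keq expr → x = 0.4947; check Q = 332.8
Then change container volume by factor 0.5 (V_new/V_old).
Step 2:
                    A           G           J
  Initial      0.3978       3.393       1.073
  Change      0.08625    -0.08625    -0.02875
  Equil         0.484       3.307       1.044
  solve Keq expr → x = -0.02875; check Q = 332.8
Then add 0.04884 M of A.
Step 3:
                    A           G           J
  Initial      0.5329       3.307       1.044
  Change     -0.04076     0.04076     0.01359
  Equil        0.4921       3.347       1.058
  solve Keq expr → x = 0.01359; check Q = 332.8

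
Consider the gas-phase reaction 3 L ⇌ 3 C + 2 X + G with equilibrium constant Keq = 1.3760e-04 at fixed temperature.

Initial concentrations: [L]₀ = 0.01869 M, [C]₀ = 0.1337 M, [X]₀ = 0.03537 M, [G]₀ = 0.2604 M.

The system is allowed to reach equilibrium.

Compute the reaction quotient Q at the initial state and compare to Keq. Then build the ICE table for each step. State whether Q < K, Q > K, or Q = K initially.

Q₀ = 0.1193; Q > K (proceeds reverse)

Q₀ = 0.1193 vs Keq = 1.3760e-04 ⇒ Q>K, reverse
Step 1:
                  L         C         X         G
  Initial   0.01869    0.1337   0.03537    0.2604
  Change    0.03737  -0.03737  -0.02491  -0.01246
  Equil     0.05606   0.09633   0.01046    0.2479
  solve Keq expr → x = -0.01246; check Q = 1.3760e-04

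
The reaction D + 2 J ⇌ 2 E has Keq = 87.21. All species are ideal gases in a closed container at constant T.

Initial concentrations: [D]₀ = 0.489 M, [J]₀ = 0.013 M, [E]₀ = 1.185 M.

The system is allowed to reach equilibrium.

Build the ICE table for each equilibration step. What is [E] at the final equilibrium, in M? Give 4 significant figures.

[E]_eq = 1.048 M

Q₀ = 1.6992e+04 vs Keq = 87.21 ⇒ Q>K, reverse
Step 1:
                  D         J         E
  I           0.489     0.013     1.185
  C         0.06862    0.1372   -0.1372
  E          0.5576    0.1502     1.048
  solve Keq expr → x = -0.06862; check Q = 87.21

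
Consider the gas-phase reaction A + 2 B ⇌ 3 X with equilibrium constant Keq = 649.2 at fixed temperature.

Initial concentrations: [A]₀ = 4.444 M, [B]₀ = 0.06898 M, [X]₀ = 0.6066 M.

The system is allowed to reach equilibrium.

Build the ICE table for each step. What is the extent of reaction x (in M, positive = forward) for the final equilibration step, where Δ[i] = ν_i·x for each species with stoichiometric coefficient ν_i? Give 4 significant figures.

Q₀ = 10.56 vs Keq = 649.2 ⇒ Q<K, forward
Step 1:
                    A           B           X
  init          4.444     0.06898      0.6066
  Δ          -0.02909    -0.05818     0.08728
  eq            4.415      0.0108      0.6939
  solve Keq expr → x = 0.02909; check Q = 649.2

x = 0.02909 M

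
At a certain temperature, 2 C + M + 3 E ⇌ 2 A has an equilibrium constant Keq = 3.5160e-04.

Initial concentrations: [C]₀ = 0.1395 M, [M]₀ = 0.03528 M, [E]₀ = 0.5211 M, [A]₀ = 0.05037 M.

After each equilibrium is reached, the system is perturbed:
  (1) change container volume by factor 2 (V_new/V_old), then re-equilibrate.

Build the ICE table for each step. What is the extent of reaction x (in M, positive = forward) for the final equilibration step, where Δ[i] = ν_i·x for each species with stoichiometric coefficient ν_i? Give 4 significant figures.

x = -7.5153e-05 M

Q₀ = 26.12 vs Keq = 3.5160e-04 ⇒ Q>K, reverse
Step 1:
                   C          M          E          A
  init        0.1395    0.03528     0.5211    0.05037
  Δ          0.04997    0.02498    0.07495   -0.04997
  eq          0.1895    0.06026     0.5961 4.0135e-04
  solve Keq expr → x = -0.02498; check Q = 3.5160e-04
Then change container volume by factor 2 (V_new/V_old).
Step 2:
                   C          M          E          A
  init       0.09473    0.03013      0.298 2.0067e-04
  Δ       1.5031e-04 7.5153e-05 2.2546e-04 -1.5031e-04
  eq         0.09488    0.03021     0.2983 5.0368e-05
  solve Keq expr → x = -7.5153e-05; check Q = 3.5160e-04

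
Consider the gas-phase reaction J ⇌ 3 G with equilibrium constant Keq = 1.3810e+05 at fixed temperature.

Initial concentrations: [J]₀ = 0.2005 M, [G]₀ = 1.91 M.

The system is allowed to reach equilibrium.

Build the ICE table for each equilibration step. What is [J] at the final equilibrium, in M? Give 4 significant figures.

[J]_eq = 1.1466e-04 M

Q₀ = 34.75 vs Keq = 1.3810e+05 ⇒ Q<K, forward
Step 1:
                    J           G
  Initial      0.2005        1.91
  Change      -0.2004      0.6012
  Equil    1.1466e-04       2.511
  solve Keq expr → x = 0.2004; check Q = 1.3810e+05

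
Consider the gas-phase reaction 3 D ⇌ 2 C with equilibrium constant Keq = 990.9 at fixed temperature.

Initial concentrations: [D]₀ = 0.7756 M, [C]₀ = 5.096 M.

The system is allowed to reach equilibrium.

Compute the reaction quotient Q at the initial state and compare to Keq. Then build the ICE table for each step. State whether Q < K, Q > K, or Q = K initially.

Q₀ = 55.66 vs Keq = 990.9 ⇒ Q<K, forward
Step 1:
                   D          C
  init        0.7756      5.096
  Δ          -0.4666     0.3111
  eq           0.309      5.407
  solve Keq expr → x = 0.1555; check Q = 990.9

Q₀ = 55.66; Q < K (proceeds forward)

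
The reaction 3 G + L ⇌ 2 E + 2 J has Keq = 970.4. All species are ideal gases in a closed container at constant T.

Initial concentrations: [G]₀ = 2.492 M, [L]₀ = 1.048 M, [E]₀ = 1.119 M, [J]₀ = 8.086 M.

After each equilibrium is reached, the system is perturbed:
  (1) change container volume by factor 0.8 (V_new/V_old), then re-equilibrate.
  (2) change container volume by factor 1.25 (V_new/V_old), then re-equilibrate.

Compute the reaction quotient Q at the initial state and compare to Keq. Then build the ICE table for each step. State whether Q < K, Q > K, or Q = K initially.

Q₀ = 5.048 vs Keq = 970.4 ⇒ Q<K, forward
Step 1:
                  G         L         E         J
  I           2.492     1.048     1.119     8.086
  C          -1.574   -0.5248      1.05      1.05
  E          0.9177    0.5232     2.169     9.136
  solve Keq expr → x = 0.5248; check Q = 970.4
Then change container volume by factor 0.8 (V_new/V_old).
Step 2:
                  G         L         E         J
  I           1.147    0.6541     2.711     11.42
  C               0         0         0         0
  E           1.147    0.6541     2.711     11.42
  solve Keq expr → x = 0; check Q = 970.4
Then change container volume by factor 1.25 (V_new/V_old).
Step 3:
                  G         L         E         J
  I          0.9177    0.5232     2.169     9.136
  C               0         0         0         0
  E          0.9177    0.5232     2.169     9.136
  solve Keq expr → x = 0; check Q = 970.4

Q₀ = 5.048; Q < K (proceeds forward)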